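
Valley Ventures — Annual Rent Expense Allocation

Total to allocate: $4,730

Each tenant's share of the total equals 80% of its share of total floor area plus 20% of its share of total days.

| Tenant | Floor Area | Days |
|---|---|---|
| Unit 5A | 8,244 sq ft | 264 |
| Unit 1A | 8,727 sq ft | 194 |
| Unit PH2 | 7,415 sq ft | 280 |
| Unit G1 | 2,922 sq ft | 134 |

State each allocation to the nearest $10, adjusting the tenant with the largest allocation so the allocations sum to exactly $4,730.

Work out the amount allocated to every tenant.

Unit 5A: $1,430; Unit 1A: $1,420; Unit PH2: $1,330; Unit G1: $550

Floor area total 27,308; days total 872.
Composite weights (80% floor area + 20% days): Unit 5A 0.3021; Unit 1A 0.3002; Unit PH2 0.2814; Unit G1 0.1163.
Unrounded shares: Unit 5A 1,428.75; Unit 1A 1,419.74; Unit PH2 1,331.24; Unit G1 550.27.
At nearest $10: Unit 5A $1,430; Unit 1A $1,420; Unit PH2 $1,330; Unit G1 $550. Sum = $4,730.
Rounded total matches; no reconciliation needed.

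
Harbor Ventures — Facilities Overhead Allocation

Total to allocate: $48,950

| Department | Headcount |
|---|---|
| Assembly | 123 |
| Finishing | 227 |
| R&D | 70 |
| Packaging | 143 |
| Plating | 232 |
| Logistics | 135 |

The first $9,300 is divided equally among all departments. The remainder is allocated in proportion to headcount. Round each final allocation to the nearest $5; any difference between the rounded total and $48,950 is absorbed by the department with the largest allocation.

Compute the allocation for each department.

First tranche $9,300 split equally: $1,550 each.
Remainder $39,650 by headcount (total 930): Assembly 5,244.03 → $5,245; Finishing 9,678.01 → $9,680; R&D 2,984.41 → $2,985; Packaging 6,096.72 → $6,095; Plating 9,891.18 → $9,890; Logistics 5,755.65 → $5,755.
Totals: Assembly $1,550 + $5,245 = $6,795; Finishing $1,550 + $9,680 = $11,230; R&D $1,550 + $2,985 = $4,535; Packaging $1,550 + $6,095 = $7,645; Plating $1,550 + $9,890 = $11,440; Logistics $1,550 + $5,755 = $7,305.

Assembly: $6,795 | Finishing: $11,230 | R&D: $4,535 | Packaging: $7,645 | Plating: $11,440 | Logistics: $7,305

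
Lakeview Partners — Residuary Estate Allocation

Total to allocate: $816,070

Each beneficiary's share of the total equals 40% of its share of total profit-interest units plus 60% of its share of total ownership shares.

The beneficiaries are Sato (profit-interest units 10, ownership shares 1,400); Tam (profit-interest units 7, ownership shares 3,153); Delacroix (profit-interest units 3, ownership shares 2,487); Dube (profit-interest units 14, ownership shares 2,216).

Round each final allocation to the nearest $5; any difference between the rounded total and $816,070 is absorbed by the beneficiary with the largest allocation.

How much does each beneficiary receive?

Sato: $170,070; Tam: $234,000; Delacroix: $160,365; Dube: $251,635

Profit-interest units total 34; ownership shares total 9,256.
Blended shares (40% profit-interest units + 60% ownership shares): Sato 0.2084; Tam 0.2867; Delacroix 0.1965; Dube 0.3084.
Pro-rata amounts: Sato 170,068.17; Tam 233,999.33; Delacroix 160,364.66; Dube 251,637.83.
After rounding ($5): Sato $170,070; Tam $234,000; Delacroix $160,365; Dube $251,640. Sum = $816,075.
Difference $816,070 − $816,075 = −$5 applied to largest allocation (Dube): Dube becomes $251,635.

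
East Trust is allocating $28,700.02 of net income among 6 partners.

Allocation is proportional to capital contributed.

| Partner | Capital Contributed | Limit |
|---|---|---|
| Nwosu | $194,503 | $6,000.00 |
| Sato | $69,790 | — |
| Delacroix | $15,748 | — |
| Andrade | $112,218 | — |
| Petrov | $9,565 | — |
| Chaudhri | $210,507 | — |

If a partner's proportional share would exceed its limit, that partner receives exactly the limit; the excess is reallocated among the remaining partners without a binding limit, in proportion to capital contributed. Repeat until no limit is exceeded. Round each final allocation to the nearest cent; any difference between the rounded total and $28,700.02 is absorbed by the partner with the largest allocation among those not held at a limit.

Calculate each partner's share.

Capital contributed total: 612,331.
Pro-rata shares before constraints: Nwosu 9,116.3766; Sato 3,271.0648; Delacroix 738.1105; Andrade 5,259.6698; Petrov 448.3126; Chaudhri 9,866.4858.
Capped: Nwosu ($6,000.00); residual $22,700.02 reallocated over remaining capital contributed 417,828.
Shares after redistribution: Sato 3,791.5946 → $3,791.59; Delacroix 855.5672 → $855.57; Andrade 6,096.6494 → $6,096.65; Petrov 519.6533 → $519.65; Chaudhri 11,436.5555 → $11,436.56.

Nwosu: $6,000.00 | Sato: $3,791.59 | Delacroix: $855.57 | Andrade: $6,096.65 | Petrov: $519.65 | Chaudhri: $11,436.56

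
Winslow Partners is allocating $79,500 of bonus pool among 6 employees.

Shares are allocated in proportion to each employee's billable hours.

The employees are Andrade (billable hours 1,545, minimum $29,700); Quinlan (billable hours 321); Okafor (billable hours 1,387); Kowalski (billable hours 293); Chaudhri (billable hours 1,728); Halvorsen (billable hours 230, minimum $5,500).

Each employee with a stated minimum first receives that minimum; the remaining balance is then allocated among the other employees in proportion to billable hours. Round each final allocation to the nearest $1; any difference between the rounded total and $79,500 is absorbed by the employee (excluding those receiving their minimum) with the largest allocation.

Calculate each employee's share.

Andrade: $29,700 | Quinlan: $3,813 | Okafor: $16,477 | Kowalski: $3,481 | Chaudhri: $20,529 | Halvorsen: $5,500

Guaranteed amounts: Andrade $29,700; Halvorsen $5,500. Residual $44,300.
Residual split over remaining billable hours 3,729: Quinlan 3,813.44 → $3,813; Okafor 16,477.37 → $16,477; Kowalski 3,480.80 → $3,481; Chaudhri 20,528.40 → $20,528.
Rounding difference +$1 applied to Chaudhri → $20,529.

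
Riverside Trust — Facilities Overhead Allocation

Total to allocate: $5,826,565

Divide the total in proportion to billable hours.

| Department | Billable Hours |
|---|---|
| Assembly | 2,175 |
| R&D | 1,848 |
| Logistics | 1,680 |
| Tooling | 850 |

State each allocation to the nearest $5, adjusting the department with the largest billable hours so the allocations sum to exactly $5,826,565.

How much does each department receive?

Sum of billable hours: 6,553.
Proportional shares: Assembly 2,175/6,553 × $5,826,565 = 1,933,889.65; R&D 1,848/6,553 × $5,826,565 = 1,643,139.34; Logistics 1,680/6,553 × $5,826,565 = 1,493,763.04; Tooling 850/6,553 × $5,826,565 = 755,772.97.
Rounded to nearest $5: Assembly $1,933,890; R&D $1,643,140; Logistics $1,493,765; Tooling $755,775. Sum = $5,826,570.
Difference $5,826,565 − $5,826,570 = −$5 applied to largest billable hours (Assembly): Assembly becomes $1,933,885.

Assembly: $1,933,885 | R&D: $1,643,140 | Logistics: $1,493,765 | Tooling: $755,775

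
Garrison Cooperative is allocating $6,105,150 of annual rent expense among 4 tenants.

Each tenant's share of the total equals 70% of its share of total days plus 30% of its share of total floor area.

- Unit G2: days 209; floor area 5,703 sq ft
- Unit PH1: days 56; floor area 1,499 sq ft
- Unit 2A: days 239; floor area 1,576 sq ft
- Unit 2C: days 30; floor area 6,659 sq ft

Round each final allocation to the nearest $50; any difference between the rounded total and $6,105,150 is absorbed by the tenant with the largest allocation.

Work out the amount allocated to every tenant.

Totals — days 534, floor area 15,437.
Blended shares (70% days + 30% floor area): Unit G2 0.3848; Unit PH1 0.1025; Unit 2A 0.3439; Unit 2C 0.1687.
Pro-rata amounts: Unit G2 2,349,268.79; Unit PH1 626,019.32; Unit 2A 2,099,705.12; Unit 2C 1,030,156.77.
Rounded to nearest $50: Unit G2 $2,349,250; Unit PH1 $626,000; Unit 2A $2,099,700; Unit 2C $1,030,150. Sum = $6,105,100.
Difference $6,105,150 − $6,105,100 = +$50 applied to largest allocation (Unit G2): Unit G2 becomes $2,349,300.

Unit G2: $2,349,300; Unit PH1: $626,000; Unit 2A: $2,099,700; Unit 2C: $1,030,150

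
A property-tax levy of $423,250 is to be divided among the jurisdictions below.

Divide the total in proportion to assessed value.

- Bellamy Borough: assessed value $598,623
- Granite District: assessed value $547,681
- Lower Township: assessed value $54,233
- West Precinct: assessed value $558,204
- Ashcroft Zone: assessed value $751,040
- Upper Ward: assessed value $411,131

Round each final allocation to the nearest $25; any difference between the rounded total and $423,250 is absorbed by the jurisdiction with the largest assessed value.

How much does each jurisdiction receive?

Bellamy Borough: $86,750 · Granite District: $79,350 · Lower Township: $7,850 · West Precinct: $80,875 · Ashcroft Zone: $108,850 · Upper Ward: $59,575

Sum of assessed value: 2,920,912.
Pro-rata amounts: Bellamy Borough 598,623/2,920,912 × $423,250 = 86,742.49; Granite District 547,681/2,920,912 × $423,250 = 79,360.82; Lower Township 54,233/2,920,912 × $423,250 = 7,858.54; West Precinct 558,204/2,920,912 × $423,250 = 80,885.64; Ashcroft Zone 751,040/2,920,912 × $423,250 = 108,828.23; Upper Ward 411,131/2,920,912 × $423,250 = 59,574.27.
Rounded to nearest $25: Bellamy Borough $86,750; Granite District $79,350; Lower Township $7,850; West Precinct $80,875; Ashcroft Zone $108,825; Upper Ward $59,575. Sum = $423,225.
Difference $423,250 − $423,225 = +$25 applied to largest assessed value (Ashcroft Zone): Ashcroft Zone becomes $108,850.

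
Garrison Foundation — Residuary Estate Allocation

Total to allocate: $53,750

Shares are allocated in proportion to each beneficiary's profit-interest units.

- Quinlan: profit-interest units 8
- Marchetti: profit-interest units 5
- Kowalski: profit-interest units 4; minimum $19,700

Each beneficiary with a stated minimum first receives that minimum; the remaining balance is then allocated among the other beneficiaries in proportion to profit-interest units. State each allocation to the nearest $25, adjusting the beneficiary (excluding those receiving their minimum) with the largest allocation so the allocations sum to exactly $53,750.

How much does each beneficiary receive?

Minimums first: Kowalski $19,700. Remaining pool $34,050.
Remaining pool split over remaining profit-interest units 13: Quinlan 20,953.85 → $20,950; Marchetti 13,096.15 → $13,100.

Quinlan: $20,950 | Marchetti: $13,100 | Kowalski: $19,700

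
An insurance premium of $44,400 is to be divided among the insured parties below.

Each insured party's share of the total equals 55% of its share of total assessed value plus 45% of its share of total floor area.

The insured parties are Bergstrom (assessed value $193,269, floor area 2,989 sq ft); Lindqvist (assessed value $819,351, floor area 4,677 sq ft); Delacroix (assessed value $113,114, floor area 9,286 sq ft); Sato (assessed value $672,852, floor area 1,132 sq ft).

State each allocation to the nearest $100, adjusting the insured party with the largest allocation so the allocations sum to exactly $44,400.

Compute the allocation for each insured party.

Assessed value total 1,798,586; floor area total 18,084.
Blended shares (55% assessed value + 45% floor area): Bergstrom 0.1335; Lindqvist 0.3669; Delacroix 0.2657; Sato 0.2339.
Pro-rata amounts: Bergstrom 5,926.46; Lindqvist 16,291.96; Delacroix 11,795.37; Sato 10,386.22.
At nearest $100: Bergstrom $5,900; Lindqvist $16,300; Delacroix $11,800; Sato $10,400. Sum = $44,400.
No rounding difference to absorb.

Bergstrom: $5,900 | Lindqvist: $16,300 | Delacroix: $11,800 | Sato: $10,400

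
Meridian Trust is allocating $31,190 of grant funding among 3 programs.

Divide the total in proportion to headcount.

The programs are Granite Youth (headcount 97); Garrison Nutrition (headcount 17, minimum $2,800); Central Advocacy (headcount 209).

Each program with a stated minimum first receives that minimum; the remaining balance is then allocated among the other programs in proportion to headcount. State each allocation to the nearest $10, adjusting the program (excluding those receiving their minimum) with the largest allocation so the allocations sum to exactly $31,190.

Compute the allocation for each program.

Fund the minimums — Garrison Nutrition $2,800. Balance $28,390.
Balance split over remaining headcount 306: Granite Youth 8,999.44 → $9,000; Central Advocacy 19,390.56 → $19,390.

Granite Youth: $9,000 · Garrison Nutrition: $2,800 · Central Advocacy: $19,390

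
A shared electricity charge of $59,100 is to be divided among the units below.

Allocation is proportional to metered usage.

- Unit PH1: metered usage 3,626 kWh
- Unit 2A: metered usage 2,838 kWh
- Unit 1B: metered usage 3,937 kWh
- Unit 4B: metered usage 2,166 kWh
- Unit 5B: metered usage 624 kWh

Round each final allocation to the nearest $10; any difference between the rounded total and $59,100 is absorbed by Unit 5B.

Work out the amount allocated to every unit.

Unit PH1: $16,250; Unit 2A: $12,720; Unit 1B: $17,640; Unit 4B: $9,700; Unit 5B: $2,790

Combined metered usage = 13,191.
Unrounded shares: Unit PH1 3,626/13,191 × $59,100 = 16,245.67; Unit 2A 2,838/13,191 × $59,100 = 12,715.17; Unit 1B 3,937/13,191 × $59,100 = 17,639.05; Unit 4B 2,166/13,191 × $59,100 = 9,704.39; Unit 5B 624/13,191 × $59,100 = 2,795.72.
Rounded to nearest $10: Unit PH1 $16,250; Unit 2A $12,720; Unit 1B $17,640; Unit 4B $9,700; Unit 5B $2,800. Sum = $59,110.
Difference $59,100 − $59,110 = −$10 applied to Unit 5B: Unit 5B becomes $2,790.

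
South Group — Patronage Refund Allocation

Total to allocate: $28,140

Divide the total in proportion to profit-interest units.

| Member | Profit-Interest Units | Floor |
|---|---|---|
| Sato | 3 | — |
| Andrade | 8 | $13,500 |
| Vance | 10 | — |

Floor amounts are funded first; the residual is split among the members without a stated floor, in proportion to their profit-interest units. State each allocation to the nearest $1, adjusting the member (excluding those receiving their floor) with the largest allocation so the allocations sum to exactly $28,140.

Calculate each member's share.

Sato: $3,378; Andrade: $13,500; Vance: $11,262

Fund the minimums — Andrade $13,500. Residual $14,640.
Residual split over remaining profit-interest units 13: Sato 3,378.46 → $3,378; Vance 11,261.54 → $11,262.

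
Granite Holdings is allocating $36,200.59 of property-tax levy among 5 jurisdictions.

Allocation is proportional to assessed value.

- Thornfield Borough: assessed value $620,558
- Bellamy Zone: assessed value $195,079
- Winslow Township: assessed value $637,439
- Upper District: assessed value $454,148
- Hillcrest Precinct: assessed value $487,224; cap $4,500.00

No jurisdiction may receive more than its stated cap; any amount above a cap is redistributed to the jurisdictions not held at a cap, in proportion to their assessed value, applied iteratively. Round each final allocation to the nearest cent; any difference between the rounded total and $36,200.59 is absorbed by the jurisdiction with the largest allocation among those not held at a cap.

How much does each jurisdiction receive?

Combined assessed value = 2,394,448.
Pro-rata shares before constraints: Thornfield Borough 9,381.9393; Bellamy Zone 2,949.3123; Winslow Township 9,637.1556; Upper District 6,866.0608; Hillcrest Precinct 7,366.1221.
Cap binds for Hillcrest Precinct ($4,500.00); remaining pool $31,700.59 reallocated over remaining assessed value 1,907,224.
Shares after redistribution: Thornfield Borough 10,314.4962 → $10,314.50; Bellamy Zone 3,242.4715 → $3,242.47; Winslow Township 10,595.0808 → $10,595.08; Upper District 7,548.5415 → $7,548.54.

Thornfield Borough: $10,314.50 | Bellamy Zone: $3,242.47 | Winslow Township: $10,595.08 | Upper District: $7,548.54 | Hillcrest Precinct: $4,500.00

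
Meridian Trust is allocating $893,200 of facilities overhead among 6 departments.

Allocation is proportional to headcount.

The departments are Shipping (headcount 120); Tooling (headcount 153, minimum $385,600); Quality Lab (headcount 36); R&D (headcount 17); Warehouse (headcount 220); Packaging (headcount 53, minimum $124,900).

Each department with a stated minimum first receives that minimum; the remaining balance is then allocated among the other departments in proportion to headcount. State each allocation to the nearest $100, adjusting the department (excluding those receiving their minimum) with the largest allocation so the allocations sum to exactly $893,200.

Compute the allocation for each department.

Shipping: $116,900; Tooling: $385,600; Quality Lab: $35,100; R&D: $16,600; Warehouse: $214,100; Packaging: $124,900

Guaranteed amounts: Tooling $385,600; Packaging $124,900. Residual $382,700.
Residual split over remaining headcount 393: Shipping 116,854.96 → $116,900; Quality Lab 35,056.49 → $35,100; R&D 16,554.45 → $16,600; Warehouse 214,234.10 → $214,200.
Rounding difference −$100 applied to Warehouse → $214,100.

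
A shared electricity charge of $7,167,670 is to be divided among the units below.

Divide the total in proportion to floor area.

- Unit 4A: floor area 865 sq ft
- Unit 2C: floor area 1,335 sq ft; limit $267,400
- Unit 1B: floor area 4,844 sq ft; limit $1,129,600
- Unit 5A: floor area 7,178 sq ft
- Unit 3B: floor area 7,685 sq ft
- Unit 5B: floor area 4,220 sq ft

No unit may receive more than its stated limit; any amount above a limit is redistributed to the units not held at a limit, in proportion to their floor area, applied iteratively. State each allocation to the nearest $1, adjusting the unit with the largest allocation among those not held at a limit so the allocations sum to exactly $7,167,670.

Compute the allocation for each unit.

Combined floor area = 26,127.
Proportional shares (ignoring caps): Unit 4A 237,303.73; Unit 2C 366,243.33; Unit 1B 1,328,900.89; Unit 5A 1,969,209.45; Unit 3B 2,108,299.61; Unit 5B 1,157,712.99.
Held at cap: Unit 2C ($267,400), Unit 1B ($1,129,600); remaining pool $5,770,670 reallocated over remaining floor area 19,948.
Redistributed shares: Unit 4A 250,232.08 → $250,232; Unit 5A 2,076,492.34 → $2,076,492; Unit 3B 2,223,160.16 → $2,223,160; Unit 5B 1,220,785.41 → $1,220,785.
Rounding difference +$1 applied to Unit 3B → $2,223,161.

Unit 4A: $250,232 | Unit 2C: $267,400 | Unit 1B: $1,129,600 | Unit 5A: $2,076,492 | Unit 3B: $2,223,161 | Unit 5B: $1,220,785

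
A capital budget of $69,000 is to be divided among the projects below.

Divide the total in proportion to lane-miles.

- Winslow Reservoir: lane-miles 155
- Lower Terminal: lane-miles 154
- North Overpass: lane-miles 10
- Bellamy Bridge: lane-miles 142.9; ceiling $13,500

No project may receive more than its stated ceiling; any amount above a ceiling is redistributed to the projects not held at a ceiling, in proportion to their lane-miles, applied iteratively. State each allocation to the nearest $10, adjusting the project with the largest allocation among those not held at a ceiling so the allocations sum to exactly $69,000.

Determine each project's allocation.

Winslow Reservoir: $26,970 | Lower Terminal: $26,790 | North Overpass: $1,740 | Bellamy Bridge: $13,500

Lane-miles total: 461.9.
Unconstrained shares: Winslow Reservoir 23,154.36; Lower Terminal 23,004.98; North Overpass 1,493.83; Bellamy Bridge 21,346.83.
Held at cap: Bellamy Bridge ($13,500); balance $55,500 reallocated over remaining lane-miles 319.
Shares after redistribution: Winslow Reservoir 26,967.08 → $26,970; Lower Terminal 26,793.10 → $26,790; North Overpass 1,739.81 → $1,740.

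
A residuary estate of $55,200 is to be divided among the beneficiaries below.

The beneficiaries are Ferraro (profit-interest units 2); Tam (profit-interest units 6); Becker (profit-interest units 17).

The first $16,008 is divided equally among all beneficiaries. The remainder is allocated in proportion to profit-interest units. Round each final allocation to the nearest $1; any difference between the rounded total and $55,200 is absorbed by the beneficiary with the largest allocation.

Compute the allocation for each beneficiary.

$16,008 shared equally gives $5,336 per beneficiary.
Remainder $39,192 by profit-interest units (total 25): Ferraro 3,135.36 → $3,135; Tam 9,406.08 → $9,406; Becker 26,650.56 → $26,651.
Totals: Ferraro $5,336 + $3,135 = $8,471; Tam $5,336 + $9,406 = $14,742; Becker $5,336 + $26,651 = $31,987.

Ferraro: $8,471 | Tam: $14,742 | Becker: $31,987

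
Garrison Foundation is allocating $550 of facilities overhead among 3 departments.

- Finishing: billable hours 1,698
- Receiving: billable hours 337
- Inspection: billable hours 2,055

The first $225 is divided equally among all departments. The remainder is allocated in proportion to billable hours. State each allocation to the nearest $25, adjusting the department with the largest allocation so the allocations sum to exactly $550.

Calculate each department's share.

Finishing: $200 · Receiving: $100 · Inspection: $250

First tranche $225 split equally: $75 each.
Remainder $325 by billable hours (total 4,090): Finishing 134.93 → $125; Receiving 26.78 → $25; Inspection 163.29 → $175.
Totals: Finishing $75 + $125 = $200; Receiving $75 + $25 = $100; Inspection $75 + $175 = $250.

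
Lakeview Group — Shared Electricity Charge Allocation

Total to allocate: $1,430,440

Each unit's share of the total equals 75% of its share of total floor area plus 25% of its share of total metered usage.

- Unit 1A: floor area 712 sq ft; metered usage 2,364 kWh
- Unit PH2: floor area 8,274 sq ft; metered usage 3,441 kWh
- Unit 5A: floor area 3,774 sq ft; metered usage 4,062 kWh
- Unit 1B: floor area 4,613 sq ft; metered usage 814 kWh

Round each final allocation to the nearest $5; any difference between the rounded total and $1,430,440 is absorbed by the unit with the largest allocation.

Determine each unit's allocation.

Unit 1A: $123,115; Unit PH2: $626,150; Unit 5A: $369,055; Unit 1B: $312,120

Totals — floor area 17,373, metered usage 10,681.
Combined weights (75% floor area + 25% metered usage): Unit 1A 0.0861; Unit PH2 0.4377; Unit 5A 0.2580; Unit 1B 0.2182.
Unrounded shares: Unit 1A 123,116.90; Unit PH2 626,149.94; Unit 5A 369,054.37; Unit 1B 312,118.79.
Rounded to nearest $5: Unit 1A $123,115; Unit PH2 $626,150; Unit 5A $369,055; Unit 1B $312,120. Sum = $1,430,440.
Sum already equals the total — no adjustment.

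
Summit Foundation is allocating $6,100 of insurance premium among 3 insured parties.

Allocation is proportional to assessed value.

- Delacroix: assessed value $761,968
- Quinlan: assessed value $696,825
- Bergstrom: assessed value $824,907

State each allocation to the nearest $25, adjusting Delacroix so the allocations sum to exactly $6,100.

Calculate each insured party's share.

Combined assessed value = 2,283,700.
Pro-rata amounts: Delacroix 761,968/2,283,700 × $6,100 = 2,035.30; Quinlan 696,825/2,283,700 × $6,100 = 1,861.29; Bergstrom 824,907/2,283,700 × $6,100 = 2,203.41.
Rounded to nearest $25: Delacroix $2,025; Quinlan $1,850; Bergstrom $2,200. Sum = $6,075.
Difference $6,100 − $6,075 = +$25 applied to Delacroix: Delacroix becomes $2,050.

Delacroix: $2,050; Quinlan: $1,850; Bergstrom: $2,200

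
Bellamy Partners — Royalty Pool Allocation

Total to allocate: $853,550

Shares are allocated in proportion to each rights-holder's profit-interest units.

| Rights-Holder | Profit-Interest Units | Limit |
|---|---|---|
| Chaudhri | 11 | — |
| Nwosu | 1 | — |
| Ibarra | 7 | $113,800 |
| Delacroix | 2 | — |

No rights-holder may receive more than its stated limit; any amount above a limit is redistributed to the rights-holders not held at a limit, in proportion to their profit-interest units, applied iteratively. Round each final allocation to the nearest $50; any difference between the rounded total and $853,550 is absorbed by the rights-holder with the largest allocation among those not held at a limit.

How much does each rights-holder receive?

Chaudhri: $581,200 | Nwosu: $52,850 | Ibarra: $113,800 | Delacroix: $105,700

Sum of profit-interest units: 21.
Proportional shares (ignoring caps): Chaudhri 447,097.62; Nwosu 40,645.24; Ibarra 284,516.67; Delacroix 81,290.48.
Cap binds for Ibarra ($113,800); residual $739,750 reallocated over remaining profit-interest units 14.
Shares after redistribution: Chaudhri 581,232.14 → $581,250; Nwosu 52,839.29 → $52,850; Delacroix 105,678.57 → $105,700.
Rounding difference −$50 applied to Chaudhri → $581,200.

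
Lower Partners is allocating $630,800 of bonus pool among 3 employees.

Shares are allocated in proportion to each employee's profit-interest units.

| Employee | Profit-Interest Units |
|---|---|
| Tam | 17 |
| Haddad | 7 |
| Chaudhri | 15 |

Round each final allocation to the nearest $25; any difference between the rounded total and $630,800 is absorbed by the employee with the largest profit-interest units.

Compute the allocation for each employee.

Tam: $274,950 · Haddad: $113,225 · Chaudhri: $242,625

Profit-interest units total: 17 + 7 + 15 = 39.
Proportional shares: Tam 274,964.10; Haddad 113,220.51; Chaudhri 242,615.38.
At nearest $25: Tam $274,975; Haddad $113,225; Chaudhri $242,625. Sum = $630,825.
Difference $630,800 − $630,825 = −$25 applied to largest profit-interest units (Tam): Tam becomes $274,950.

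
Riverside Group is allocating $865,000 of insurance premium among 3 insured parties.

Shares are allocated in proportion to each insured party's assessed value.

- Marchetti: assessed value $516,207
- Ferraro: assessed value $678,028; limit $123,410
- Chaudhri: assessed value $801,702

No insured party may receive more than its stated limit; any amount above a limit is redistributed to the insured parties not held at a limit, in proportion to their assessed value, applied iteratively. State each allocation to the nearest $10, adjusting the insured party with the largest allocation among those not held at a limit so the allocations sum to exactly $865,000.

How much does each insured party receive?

Total assessed value = 1,995,937.
Pro-rata shares before constraints: Marchetti 223,714.00; Ferraro 293,844.05; Chaudhri 347,441.94.
Cap binds for Ferraro ($123,410); remaining pool $741,590 reallocated over remaining assessed value 1,317,909.
Shares after redistribution: Marchetti 290,470.70 → $290,470; Chaudhri 451,119.30 → $451,120.

Marchetti: $290,470 · Ferraro: $123,410 · Chaudhri: $451,120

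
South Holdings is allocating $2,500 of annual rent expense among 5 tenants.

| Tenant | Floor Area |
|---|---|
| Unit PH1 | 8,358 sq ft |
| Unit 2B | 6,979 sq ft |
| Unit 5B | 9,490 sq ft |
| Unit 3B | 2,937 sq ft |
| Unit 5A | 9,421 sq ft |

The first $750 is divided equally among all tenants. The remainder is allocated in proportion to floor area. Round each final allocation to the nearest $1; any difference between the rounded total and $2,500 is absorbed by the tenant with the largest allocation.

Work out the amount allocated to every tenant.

Unit PH1: $543; Unit 2B: $478; Unit 5B: $598; Unit 3B: $288; Unit 5A: $593

Equal tier: $750 ÷ 5 = $150 apiece.
Remainder $1,750 by floor area (total 37,185): Unit PH1 393.34 → $393; Unit 2B 328.45 → $328; Unit 5B 446.62 → $447; Unit 3B 138.22 → $138; Unit 5A 443.37 → $443.
Rounding difference +$1 on remainder applied to Unit 5B.
Totals: Unit PH1 $150 + $393 = $543; Unit 2B $150 + $328 = $478; Unit 5B $150 + $448 = $598; Unit 3B $150 + $138 = $288; Unit 5A $150 + $443 = $593.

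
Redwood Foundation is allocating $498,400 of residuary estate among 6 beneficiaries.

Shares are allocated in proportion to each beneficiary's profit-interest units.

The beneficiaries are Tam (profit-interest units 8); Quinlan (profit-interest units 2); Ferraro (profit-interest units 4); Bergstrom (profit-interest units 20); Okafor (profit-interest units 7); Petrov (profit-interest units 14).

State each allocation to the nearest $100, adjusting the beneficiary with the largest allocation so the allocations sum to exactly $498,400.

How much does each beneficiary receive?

Total profit-interest units = 55.
Pro-rata amounts: Tam 8/55 × $498,400 = 72,494.55; Quinlan 2/55 × $498,400 = 18,123.64; Ferraro 4/55 × $498,400 = 36,247.27; Bergstrom 20/55 × $498,400 = 181,236.36; Okafor 7/55 × $498,400 = 63,432.73; Petrov 14/55 × $498,400 = 126,865.45.
At nearest $100: Tam $72,500; Quinlan $18,100; Ferraro $36,200; Bergstrom $181,200; Okafor $63,400; Petrov $126,900. Sum = $498,300.
Difference $498,400 − $498,300 = +$100 applied to largest allocation (Bergstrom): Bergstrom becomes $181,300.

Tam: $72,500 | Quinlan: $18,100 | Ferraro: $36,200 | Bergstrom: $181,300 | Okafor: $63,400 | Petrov: $126,900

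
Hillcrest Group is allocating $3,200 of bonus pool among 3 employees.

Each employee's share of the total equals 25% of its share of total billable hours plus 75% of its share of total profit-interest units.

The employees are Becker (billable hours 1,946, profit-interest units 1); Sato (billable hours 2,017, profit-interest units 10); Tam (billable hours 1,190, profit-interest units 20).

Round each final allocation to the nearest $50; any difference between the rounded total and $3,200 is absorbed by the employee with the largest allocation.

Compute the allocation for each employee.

Becker: $400 | Sato: $1,100 | Tam: $1,700

Billable hours total 5,153; profit-interest units total 31.
Blended shares (25% billable hours + 75% profit-interest units): Becker 0.1186; Sato 0.3398; Tam 0.5416.
Unrounded shares: Becker 379.53; Sato 1,087.33; Tam 1,733.13.
At nearest $50: Becker $400; Sato $1,100; Tam $1,750. Sum = $3,250.
Difference $3,200 − $3,250 = −$50 applied to largest allocation (Tam): Tam becomes $1,700.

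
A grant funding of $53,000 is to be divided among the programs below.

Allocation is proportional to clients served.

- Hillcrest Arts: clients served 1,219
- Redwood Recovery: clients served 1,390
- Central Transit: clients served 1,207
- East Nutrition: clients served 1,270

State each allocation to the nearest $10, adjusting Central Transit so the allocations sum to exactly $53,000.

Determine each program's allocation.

Combined clients served = 5,086.
Raw shares: Hillcrest Arts 1,219/5,086 × $53,000 = 12,702.91; Redwood Recovery 1,390/5,086 × $53,000 = 14,484.86; Central Transit 1,207/5,086 × $53,000 = 12,577.86; East Nutrition 1,270/5,086 × $53,000 = 13,234.37.
At nearest $10: Hillcrest Arts $12,700; Redwood Recovery $14,480; Central Transit $12,580; East Nutrition $13,230. Sum = $52,990.
Difference $53,000 − $52,990 = +$10 applied to Central Transit: Central Transit becomes $12,590.

Hillcrest Arts: $12,700 | Redwood Recovery: $14,480 | Central Transit: $12,590 | East Nutrition: $13,230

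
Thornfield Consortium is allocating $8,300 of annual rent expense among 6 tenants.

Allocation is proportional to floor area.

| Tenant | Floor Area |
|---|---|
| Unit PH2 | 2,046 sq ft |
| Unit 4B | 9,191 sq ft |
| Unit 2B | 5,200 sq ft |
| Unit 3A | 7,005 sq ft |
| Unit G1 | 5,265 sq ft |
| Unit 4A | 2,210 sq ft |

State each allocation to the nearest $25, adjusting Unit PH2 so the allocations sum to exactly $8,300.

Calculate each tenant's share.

Unit PH2: $525 | Unit 4B: $2,475 | Unit 2B: $1,400 | Unit 3A: $1,875 | Unit G1: $1,425 | Unit 4A: $600

Floor area total: 30,917.
Pro-rata amounts: Unit PH2 2,046/30,917 × $8,300 = 549.27; Unit 4B 9,191/30,917 × $8,300 = 2,467.42; Unit 2B 5,200/30,917 × $8,300 = 1,396.00; Unit 3A 7,005/30,917 × $8,300 = 1,880.57; Unit G1 5,265/30,917 × $8,300 = 1,413.45; Unit 4A 2,210/30,917 × $8,300 = 593.30.
At nearest $25: Unit PH2 $550; Unit 4B $2,475; Unit 2B $1,400; Unit 3A $1,875; Unit G1 $1,425; Unit 4A $600. Sum = $8,325.
Difference $8,300 − $8,325 = −$25 applied to Unit PH2: Unit PH2 becomes $525.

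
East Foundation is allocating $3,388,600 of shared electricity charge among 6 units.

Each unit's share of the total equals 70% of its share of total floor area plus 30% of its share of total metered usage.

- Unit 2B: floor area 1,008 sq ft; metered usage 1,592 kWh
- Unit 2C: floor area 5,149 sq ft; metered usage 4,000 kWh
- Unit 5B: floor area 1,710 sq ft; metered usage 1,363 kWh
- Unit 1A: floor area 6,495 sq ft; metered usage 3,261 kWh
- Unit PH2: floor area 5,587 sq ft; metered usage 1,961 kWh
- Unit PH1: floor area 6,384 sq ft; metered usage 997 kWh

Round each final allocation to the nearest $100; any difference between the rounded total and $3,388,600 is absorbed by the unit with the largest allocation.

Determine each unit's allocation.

Unit 2B: $213,600 · Unit 2C: $772,500 · Unit 5B: $259,200 · Unit 1A: $836,700 · Unit PH2: $654,600 · Unit PH1: $652,000

Floor area total 26,333; metered usage total 13,174.
Composite weights (70% floor area + 30% metered usage): Unit 2B 0.0630; Unit 2C 0.2280; Unit 5B 0.0765; Unit 1A 0.2469; Unit PH2 0.1932; Unit PH1 0.1924.
Raw shares: Unit 2B 213,646.15; Unit 2C 772,473.36; Unit 5B 259,209.87; Unit 1A 836,692.75; Unit PH2 654,586.74; Unit PH1 651,991.12.
At nearest $100: Unit 2B $213,600; Unit 2C $772,500; Unit 5B $259,200; Unit 1A $836,700; Unit PH2 $654,600; Unit PH1 $652,000. Sum = $3,388,600.
No rounding difference to absorb.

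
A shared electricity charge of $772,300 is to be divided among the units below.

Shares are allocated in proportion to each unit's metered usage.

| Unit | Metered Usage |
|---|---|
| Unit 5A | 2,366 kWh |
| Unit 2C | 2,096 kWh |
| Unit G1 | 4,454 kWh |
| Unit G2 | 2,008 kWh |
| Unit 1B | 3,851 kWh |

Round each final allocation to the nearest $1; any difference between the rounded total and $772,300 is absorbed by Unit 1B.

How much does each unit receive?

Combined metered usage = 14,775.
Proportional shares: Unit 5A 2,366/14,775 × $772,300 = 123,672.54; Unit 2C 2,096/14,775 × $772,300 = 109,559.45; Unit G1 4,454/14,775 × $772,300 = 232,813.82; Unit G2 2,008/14,775 × $772,300 = 104,959.62; Unit 1B 3,851/14,775 × $772,300 = 201,294.57.
Rounded to nearest $1: Unit 5A $123,673; Unit 2C $109,559; Unit G1 $232,814; Unit G2 $104,960; Unit 1B $201,295. Sum = $772,301.
Difference $772,300 − $772,301 = −$1 applied to Unit 1B: Unit 1B becomes $201,294.

Unit 5A: $123,673 · Unit 2C: $109,559 · Unit G1: $232,814 · Unit G2: $104,960 · Unit 1B: $201,294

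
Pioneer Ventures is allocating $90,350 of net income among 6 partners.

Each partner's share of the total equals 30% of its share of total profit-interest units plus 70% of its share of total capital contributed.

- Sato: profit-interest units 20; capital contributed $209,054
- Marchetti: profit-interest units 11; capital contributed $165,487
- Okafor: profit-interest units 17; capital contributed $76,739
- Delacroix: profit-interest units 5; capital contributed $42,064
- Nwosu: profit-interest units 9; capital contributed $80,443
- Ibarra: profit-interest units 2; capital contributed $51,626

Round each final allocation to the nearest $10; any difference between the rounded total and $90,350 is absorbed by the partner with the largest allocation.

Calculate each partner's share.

Profit-interest units total 64; capital contributed total 625,413.
Blended shares (30% profit-interest units + 70% capital contributed): Sato 0.3277; Marchetti 0.2368; Okafor 0.1656; Delacroix 0.0705; Nwosu 0.1322; Ibarra 0.0672.
Unrounded shares: Sato 29,610.94; Marchetti 21,393.57; Okafor 14,960.01; Delacroix 6,371.31; Nwosu 11,946.45; Ibarra 6,067.72.
Rounded to nearest $10: Sato $29,610; Marchetti $21,390; Okafor $14,960; Delacroix $6,370; Nwosu $11,950; Ibarra $6,070. Sum = $90,350.
No rounding difference to absorb.

Sato: $29,610 · Marchetti: $21,390 · Okafor: $14,960 · Delacroix: $6,370 · Nwosu: $11,950 · Ibarra: $6,070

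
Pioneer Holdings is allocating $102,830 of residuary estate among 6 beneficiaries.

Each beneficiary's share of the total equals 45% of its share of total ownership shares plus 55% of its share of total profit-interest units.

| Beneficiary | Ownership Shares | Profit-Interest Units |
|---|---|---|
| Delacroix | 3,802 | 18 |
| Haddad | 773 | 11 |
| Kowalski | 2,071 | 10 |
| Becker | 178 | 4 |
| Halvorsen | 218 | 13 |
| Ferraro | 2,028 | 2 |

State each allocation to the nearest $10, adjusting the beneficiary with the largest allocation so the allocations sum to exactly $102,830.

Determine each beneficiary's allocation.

Ownership shares total 9,070; profit-interest units total 58.
Combined weights (45% ownership shares + 55% profit-interest units): Delacroix 0.3593; Haddad 0.1427; Kowalski 0.1976; Becker 0.0468; Halvorsen 0.1341; Ferraro 0.1196.
Proportional shares: Delacroix 36,949.13; Haddad 14,669.94; Kowalski 20,316.99; Becker 4,808.57; Halvorsen 13,788.65; Ferraro 12,296.71.
At nearest $10: Delacroix $36,950; Haddad $14,670; Kowalski $20,320; Becker $4,810; Halvorsen $13,790; Ferraro $12,300. Sum = $102,840.
Difference $102,830 − $102,840 = −$10 applied to largest allocation (Delacroix): Delacroix becomes $36,940.

Delacroix: $36,940 · Haddad: $14,670 · Kowalski: $20,320 · Becker: $4,810 · Halvorsen: $13,790 · Ferraro: $12,300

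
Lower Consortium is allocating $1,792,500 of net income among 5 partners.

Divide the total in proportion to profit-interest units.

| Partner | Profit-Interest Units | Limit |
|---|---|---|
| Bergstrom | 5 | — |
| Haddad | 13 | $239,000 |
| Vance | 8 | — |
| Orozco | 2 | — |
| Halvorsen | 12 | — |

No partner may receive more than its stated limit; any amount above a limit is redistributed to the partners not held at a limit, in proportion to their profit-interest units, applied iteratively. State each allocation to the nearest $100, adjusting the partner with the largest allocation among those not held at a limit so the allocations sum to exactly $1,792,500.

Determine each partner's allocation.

Total profit-interest units = 40.
Pro-rata shares before constraints: Bergstrom 224,062.50; Haddad 582,562.50; Vance 358,500.00; Orozco 89,625.00; Halvorsen 537,750.00.
Cap binds for Haddad ($239,000); remaining pool $1,553,500 reallocated over remaining profit-interest units 27.
Remaining shares: Bergstrom 287,685.19 → $287,700; Vance 460,296.30 → $460,300; Orozco 115,074.07 → $115,100; Halvorsen 690,444.44 → $690,400.

Bergstrom: $287,700; Haddad: $239,000; Vance: $460,300; Orozco: $115,100; Halvorsen: $690,400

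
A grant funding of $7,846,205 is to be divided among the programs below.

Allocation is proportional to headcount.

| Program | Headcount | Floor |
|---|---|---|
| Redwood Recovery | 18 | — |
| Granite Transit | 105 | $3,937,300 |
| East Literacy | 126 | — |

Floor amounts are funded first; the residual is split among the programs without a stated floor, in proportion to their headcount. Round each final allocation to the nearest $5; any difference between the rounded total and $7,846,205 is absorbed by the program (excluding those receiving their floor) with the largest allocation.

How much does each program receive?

Fund the minimums — Granite Transit $3,937,300. Balance $3,908,905.
Balance split over remaining headcount 144: Redwood Recovery 488,613.12 → $488,615; East Literacy 3,420,291.88 → $3,420,290.

Redwood Recovery: $488,615 · Granite Transit: $3,937,300 · East Literacy: $3,420,290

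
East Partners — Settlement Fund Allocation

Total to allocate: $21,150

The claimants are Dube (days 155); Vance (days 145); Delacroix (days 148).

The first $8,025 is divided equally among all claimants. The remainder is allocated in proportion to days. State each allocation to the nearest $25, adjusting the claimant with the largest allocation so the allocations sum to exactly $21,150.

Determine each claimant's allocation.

$8,025 shared equally gives $2,675 per claimant.
Remainder $13,125 by days (total 448): Dube 4,541.02 → $4,550; Vance 4,248.05 → $4,250; Delacroix 4,335.94 → $4,325.
Totals: Dube $2,675 + $4,550 = $7,225; Vance $2,675 + $4,250 = $6,925; Delacroix $2,675 + $4,325 = $7,000.

Dube: $7,225 | Vance: $6,925 | Delacroix: $7,000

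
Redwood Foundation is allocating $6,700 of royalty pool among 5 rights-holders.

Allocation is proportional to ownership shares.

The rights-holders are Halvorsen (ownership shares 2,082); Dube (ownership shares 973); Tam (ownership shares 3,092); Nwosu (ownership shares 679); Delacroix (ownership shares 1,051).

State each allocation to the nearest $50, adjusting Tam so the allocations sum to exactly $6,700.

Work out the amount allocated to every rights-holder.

Halvorsen: $1,750; Dube: $850; Tam: $2,600; Nwosu: $600; Delacroix: $900

Total ownership shares = 7,877.
Raw shares: Halvorsen 2,082/7,877 × $6,700 = 1,770.90; Dube 973/7,877 × $6,700 = 827.61; Tam 3,092/7,877 × $6,700 = 2,629.99; Nwosu 679/7,877 × $6,700 = 577.54; Delacroix 1,051/7,877 × $6,700 = 893.96.
At nearest $50: Halvorsen $1,750; Dube $850; Tam $2,650; Nwosu $600; Delacroix $900. Sum = $6,750.
Difference $6,700 − $6,750 = −$50 applied to Tam: Tam becomes $2,600.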